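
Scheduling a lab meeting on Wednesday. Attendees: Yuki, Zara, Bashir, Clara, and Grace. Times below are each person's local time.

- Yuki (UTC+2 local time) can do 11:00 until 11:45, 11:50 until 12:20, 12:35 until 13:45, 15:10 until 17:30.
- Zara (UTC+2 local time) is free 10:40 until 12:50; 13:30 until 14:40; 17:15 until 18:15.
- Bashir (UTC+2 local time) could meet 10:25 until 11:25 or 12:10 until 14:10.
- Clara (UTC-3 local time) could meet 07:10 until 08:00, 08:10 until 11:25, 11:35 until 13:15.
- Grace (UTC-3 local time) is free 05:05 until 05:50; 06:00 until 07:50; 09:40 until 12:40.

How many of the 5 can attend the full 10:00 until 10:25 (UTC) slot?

Yuki in UTC: 09:00-09:45, 09:50-10:20, 10:35-11:45, 13:10-15:30 (subtract 2h to convert from UTC+2).
Zara in UTC: 08:40-10:50, 11:30-12:40, 15:15-16:15 (subtract 2h to convert from UTC+2).
Bashir in UTC: 08:25-09:25, 10:10-12:10 (subtract 2h to convert from UTC+2).
Clara in UTC: 10:10-11:00, 11:10-14:25, 14:35-16:15 (add 3h to convert from UTC-3).
Grace in UTC: 08:05-08:50, 09:00-10:50, 12:40-15:40 (add 3h to convert from UTC-3).
Zara and Grace can make the full 10:00-10:25 slot — that's 2.

2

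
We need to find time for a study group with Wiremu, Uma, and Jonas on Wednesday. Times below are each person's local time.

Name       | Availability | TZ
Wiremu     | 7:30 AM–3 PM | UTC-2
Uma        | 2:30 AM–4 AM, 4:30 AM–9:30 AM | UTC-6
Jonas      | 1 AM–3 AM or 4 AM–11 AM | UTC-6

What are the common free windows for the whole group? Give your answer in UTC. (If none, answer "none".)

10:30-15:30

Wiremu in UTC: 09:30-17:00 (add 2h to convert from UTC-2).
Uma in UTC: 08:30-10:00, 10:30-15:30 (add 6h to convert from UTC-6).
Jonas in UTC: 07:00-09:00, 10:00-17:00 (add 6h to convert from UTC-6).
Wiremu ∩ Uma: 09:30-10:00, 10:30-15:30.
Wiremu ∩ Uma ∩ Jonas: 10:30-15:30.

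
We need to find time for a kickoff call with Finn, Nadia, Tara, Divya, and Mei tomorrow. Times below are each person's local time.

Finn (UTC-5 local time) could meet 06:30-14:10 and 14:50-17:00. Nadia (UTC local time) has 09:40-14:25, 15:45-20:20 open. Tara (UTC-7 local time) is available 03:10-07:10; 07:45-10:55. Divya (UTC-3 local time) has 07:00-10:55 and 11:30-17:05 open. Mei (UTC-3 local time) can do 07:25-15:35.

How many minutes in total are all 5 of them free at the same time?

275

Finn in UTC: 11:30-19:10, 19:50-22:00 (add 5h to convert from UTC-5).
Nadia in UTC: 09:40-14:25, 15:45-20:20.
Tara in UTC: 10:10-14:10, 14:45-17:55 (add 7h to convert from UTC-7).
Divya in UTC: 10:00-13:55, 14:30-20:05 (add 3h to convert from UTC-3).
Mei in UTC: 10:25-18:35 (add 3h to convert from UTC-3).
Finn ∩ Nadia: 11:30-14:25, 15:45-19:10, 19:50-20:20.
Finn ∩ Nadia ∩ Tara: 11:30-14:10, 15:45-17:55.
Finn ∩ Nadia ∩ Tara ∩ Divya: 11:30-13:55, 15:45-17:55.
Finn ∩ Nadia ∩ Tara ∩ Divya ∩ Mei: 11:30-13:55, 15:45-17:55.
So the common availability across everyone is 11:30-13:55, 15:45-17:55.
Summing the common windows: 145 + 130 = 275 minutes.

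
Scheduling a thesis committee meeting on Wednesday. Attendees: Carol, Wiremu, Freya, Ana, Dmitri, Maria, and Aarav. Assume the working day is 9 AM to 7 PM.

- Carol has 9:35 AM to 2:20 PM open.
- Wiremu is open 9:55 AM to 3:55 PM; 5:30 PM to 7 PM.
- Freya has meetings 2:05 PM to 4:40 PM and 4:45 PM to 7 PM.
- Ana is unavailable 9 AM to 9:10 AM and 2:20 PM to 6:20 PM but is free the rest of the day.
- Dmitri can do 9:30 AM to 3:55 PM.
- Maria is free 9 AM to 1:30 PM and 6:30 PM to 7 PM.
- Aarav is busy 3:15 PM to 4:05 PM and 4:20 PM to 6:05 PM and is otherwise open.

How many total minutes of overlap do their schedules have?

Carol free: 09:35-14:20.
Wiremu free: 09:55-15:55, 17:30-19:00.
Freya free: 09:00-14:05, 16:40-16:45 (invert busy blocks within the working day).
Ana free: 09:10-14:20, 18:20-19:00 (invert busy blocks within the working day).
Dmitri free: 09:30-15:55.
Maria free: 09:00-13:30, 18:30-19:00.
Aarav free: 09:00-15:15, 16:05-16:20, 18:05-19:00 (invert busy blocks within the working day).
Carol ∩ Wiremu: 09:55-14:20.
Carol ∩ Wiremu ∩ Freya: 09:55-14:05.
Carol ∩ Wiremu ∩ Freya ∩ Ana: 09:55-14:05.
Carol ∩ Wiremu ∩ Freya ∩ Ana ∩ Dmitri: 09:55-14:05.
Carol ∩ Wiremu ∩ Freya ∩ Ana ∩ Dmitri ∩ Maria: 09:55-13:30.
Carol ∩ Wiremu ∩ Freya ∩ Ana ∩ Dmitri ∩ Maria ∩ Aarav: 09:55-13:30.
So the common availability across everyone is 09:55-13:30.
That's a single block of 215 minutes.

215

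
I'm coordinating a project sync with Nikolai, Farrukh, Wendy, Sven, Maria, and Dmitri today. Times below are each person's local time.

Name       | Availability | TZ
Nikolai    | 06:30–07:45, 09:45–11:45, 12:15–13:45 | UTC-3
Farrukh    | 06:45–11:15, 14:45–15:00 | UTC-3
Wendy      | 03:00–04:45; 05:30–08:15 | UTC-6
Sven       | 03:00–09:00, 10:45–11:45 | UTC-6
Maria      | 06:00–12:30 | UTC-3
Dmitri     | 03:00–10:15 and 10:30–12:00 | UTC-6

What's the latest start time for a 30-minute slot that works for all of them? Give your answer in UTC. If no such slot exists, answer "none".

13:45

Nikolai in UTC: 09:30-10:45, 12:45-14:45, 15:15-16:45 (add 3h to convert from UTC-3).
Farrukh in UTC: 09:45-14:15, 17:45-18:00 (add 3h to convert from UTC-3).
Wendy in UTC: 09:00-10:45, 11:30-14:15 (add 6h to convert from UTC-6).
Sven in UTC: 09:00-15:00, 16:45-17:45 (add 6h to convert from UTC-6).
Maria in UTC: 09:00-15:30 (add 3h to convert from UTC-3).
Dmitri in UTC: 09:00-16:15, 16:30-18:00 (add 6h to convert from UTC-6).
Nikolai ∩ Farrukh: 09:45-10:45, 12:45-14:15.
Nikolai ∩ Farrukh ∩ Wendy: 09:45-10:45, 12:45-14:15.
Nikolai ∩ Farrukh ∩ Wendy ∩ Sven: 09:45-10:45, 12:45-14:15.
Nikolai ∩ Farrukh ∩ Wendy ∩ Sven ∩ Maria: 09:45-10:45, 12:45-14:15.
Nikolai ∩ Farrukh ∩ Wendy ∩ Sven ∩ Maria ∩ Dmitri: 09:45-10:45, 12:45-14:15.
Those are the intersection windows.
The last common window of at least 30 minutes is 12:45-14:15; a 30-minute meeting can start as late as 13:45 and still end by 14:15.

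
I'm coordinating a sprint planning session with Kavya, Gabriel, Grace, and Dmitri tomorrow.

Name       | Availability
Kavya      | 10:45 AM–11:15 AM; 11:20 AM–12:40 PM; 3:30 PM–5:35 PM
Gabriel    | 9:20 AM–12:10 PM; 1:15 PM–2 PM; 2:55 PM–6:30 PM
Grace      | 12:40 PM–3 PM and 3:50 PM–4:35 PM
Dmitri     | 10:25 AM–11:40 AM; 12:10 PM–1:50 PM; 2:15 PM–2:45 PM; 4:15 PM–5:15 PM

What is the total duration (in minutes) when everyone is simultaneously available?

20

Kavya ∩ Gabriel: 10:45-11:15, 11:20-12:10, 15:30-17:35.
Kavya ∩ Gabriel ∩ Grace: 15:50-16:35.
Kavya ∩ Gabriel ∩ Grace ∩ Dmitri: 16:15-16:35.
That's a single block of 20 minutes.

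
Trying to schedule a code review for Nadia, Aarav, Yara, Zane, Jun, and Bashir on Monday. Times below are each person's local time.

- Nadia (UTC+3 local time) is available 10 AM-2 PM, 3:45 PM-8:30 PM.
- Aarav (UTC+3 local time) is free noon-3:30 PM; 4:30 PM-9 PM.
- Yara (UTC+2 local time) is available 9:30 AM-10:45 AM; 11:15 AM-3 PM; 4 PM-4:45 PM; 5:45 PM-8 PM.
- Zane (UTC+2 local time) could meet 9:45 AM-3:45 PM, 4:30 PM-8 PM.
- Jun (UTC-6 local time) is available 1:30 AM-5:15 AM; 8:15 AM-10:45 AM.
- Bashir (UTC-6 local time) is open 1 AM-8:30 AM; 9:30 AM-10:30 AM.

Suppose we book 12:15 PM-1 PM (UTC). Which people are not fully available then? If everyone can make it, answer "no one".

Aarav, Jun, Nadia

Nadia in UTC: 07:00-11:00, 12:45-17:30 (subtract 3h to convert from UTC+3).
Aarav in UTC: 09:00-12:30, 13:30-18:00 (subtract 3h to convert from UTC+3).
Yara in UTC: 07:30-08:45, 09:15-13:00, 14:00-14:45, 15:45-18:00 (subtract 2h to convert from UTC+2).
Zane in UTC: 07:45-13:45, 14:30-18:00 (subtract 2h to convert from UTC+2).
Jun in UTC: 07:30-11:15, 14:15-16:45 (add 6h to convert from UTC-6).
Bashir in UTC: 07:00-14:30, 15:30-16:30 (add 6h to convert from UTC-6).
Nadia: not fully free for 12:15-13:00. Aarav: not fully free for 12:15-13:00. Yara: free for 12:15-13:00. Zane: free for 12:15-13:00. Jun: not fully free for 12:15-13:00. Bashir: free for 12:15-13:00.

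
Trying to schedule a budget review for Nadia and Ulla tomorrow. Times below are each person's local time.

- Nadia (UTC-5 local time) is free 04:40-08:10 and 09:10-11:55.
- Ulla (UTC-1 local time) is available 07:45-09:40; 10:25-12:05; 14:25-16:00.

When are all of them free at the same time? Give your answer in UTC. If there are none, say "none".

09:40-10:40, 11:25-13:05, 15:25-16:55

Nadia in UTC: 09:40-13:10, 14:10-16:55 (add 5h to convert from UTC-5).
Ulla in UTC: 08:45-10:40, 11:25-13:05, 15:25-17:00 (add 1h to convert from UTC-1).
Nadia ∩ Ulla: 09:40-10:40, 11:25-13:05, 15:25-16:55.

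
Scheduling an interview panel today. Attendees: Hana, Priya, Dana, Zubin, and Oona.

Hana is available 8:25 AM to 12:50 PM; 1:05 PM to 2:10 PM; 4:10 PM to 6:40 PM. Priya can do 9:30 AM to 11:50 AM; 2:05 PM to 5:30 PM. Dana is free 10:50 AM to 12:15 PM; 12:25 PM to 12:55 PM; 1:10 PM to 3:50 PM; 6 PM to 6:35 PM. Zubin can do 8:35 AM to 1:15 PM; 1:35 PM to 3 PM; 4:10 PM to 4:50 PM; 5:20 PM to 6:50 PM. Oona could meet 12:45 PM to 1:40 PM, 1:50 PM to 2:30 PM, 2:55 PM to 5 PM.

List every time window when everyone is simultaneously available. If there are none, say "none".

Hana ∩ Priya: 09:30-11:50, 14:05-14:10, 16:10-17:30.
Hana ∩ Priya ∩ Dana: 10:50-11:50, 14:05-14:10.
Hana ∩ Priya ∩ Dana ∩ Zubin: 10:50-11:50, 14:05-14:10.
Hana ∩ Priya ∩ Dana ∩ Zubin ∩ Oona: 14:05-14:10.

14:05-14:10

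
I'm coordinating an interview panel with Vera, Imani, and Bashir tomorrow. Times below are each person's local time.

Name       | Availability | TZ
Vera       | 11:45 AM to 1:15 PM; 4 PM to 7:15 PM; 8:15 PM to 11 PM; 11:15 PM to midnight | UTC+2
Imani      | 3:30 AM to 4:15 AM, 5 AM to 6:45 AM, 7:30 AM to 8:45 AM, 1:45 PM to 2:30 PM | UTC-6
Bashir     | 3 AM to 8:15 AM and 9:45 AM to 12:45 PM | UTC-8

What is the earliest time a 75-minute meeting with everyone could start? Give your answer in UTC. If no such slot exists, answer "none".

none

Vera in UTC: 09:45-11:15, 14:00-17:15, 18:15-21:00, 21:15-22:00 (subtract 2h to convert from UTC+2).
Imani in UTC: 09:30-10:15, 11:00-12:45, 13:30-14:45, 19:45-20:30 (add 6h to convert from UTC-6).
Bashir in UTC: 11:00-16:15, 17:45-20:45 (add 8h to convert from UTC-8).
Vera ∩ Imani: 09:45-10:15, 11:00-11:15, 14:00-14:45, 19:45-20:30.
Vera ∩ Imani ∩ Bashir: 11:00-11:15, 14:00-14:45, 19:45-20:30.
No common window is at least 75 minutes long.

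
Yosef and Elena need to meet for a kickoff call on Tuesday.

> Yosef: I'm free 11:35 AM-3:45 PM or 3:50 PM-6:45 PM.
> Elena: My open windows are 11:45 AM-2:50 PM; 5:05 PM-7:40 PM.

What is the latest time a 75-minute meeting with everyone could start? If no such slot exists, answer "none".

17:30

Yosef ∩ Elena: 11:45-14:50, 17:05-18:45.
The last common window of at least 75 minutes is 17:05-18:45; a 75-minute meeting can start as late as 17:30 and still end by 18:45.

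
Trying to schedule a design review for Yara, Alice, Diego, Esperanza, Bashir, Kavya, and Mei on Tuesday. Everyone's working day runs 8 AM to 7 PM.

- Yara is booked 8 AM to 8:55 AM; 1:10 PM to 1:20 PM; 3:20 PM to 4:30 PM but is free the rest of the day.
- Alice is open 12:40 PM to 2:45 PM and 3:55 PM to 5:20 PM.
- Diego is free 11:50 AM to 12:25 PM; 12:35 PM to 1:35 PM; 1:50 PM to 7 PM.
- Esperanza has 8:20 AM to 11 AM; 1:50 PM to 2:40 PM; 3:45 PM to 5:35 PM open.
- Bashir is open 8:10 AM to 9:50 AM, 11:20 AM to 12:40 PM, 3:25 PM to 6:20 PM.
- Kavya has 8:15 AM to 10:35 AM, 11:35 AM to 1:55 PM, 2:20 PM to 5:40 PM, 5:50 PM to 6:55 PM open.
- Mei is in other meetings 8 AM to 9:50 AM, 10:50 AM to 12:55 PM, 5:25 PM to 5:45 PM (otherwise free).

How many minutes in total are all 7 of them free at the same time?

50

Yara free: 08:55-13:10, 13:20-15:20, 16:30-19:00 (invert busy blocks within the working day).
Alice free: 12:40-14:45, 15:55-17:20.
Diego free: 11:50-12:25, 12:35-13:35, 13:50-19:00.
Esperanza free: 08:20-11:00, 13:50-14:40, 15:45-17:35.
Bashir free: 08:10-09:50, 11:20-12:40, 15:25-18:20.
Kavya free: 08:15-10:35, 11:35-13:55, 14:20-17:40, 17:50-18:55.
Mei free: 09:50-10:50, 12:55-17:25, 17:45-19:00 (invert busy blocks within the working day).
Yara ∩ Alice: 12:40-13:10, 13:20-14:45, 16:30-17:20.
Yara ∩ Alice ∩ Diego: 12:40-13:10, 13:20-13:35, 13:50-14:45, 16:30-17:20.
Yara ∩ Alice ∩ Diego ∩ Esperanza: 13:50-14:40, 16:30-17:20.
Yara ∩ Alice ∩ Diego ∩ Esperanza ∩ Bashir: 16:30-17:20.
Yara ∩ Alice ∩ Diego ∩ Esperanza ∩ Bashir ∩ Kavya: 16:30-17:20.
Yara ∩ Alice ∩ Diego ∩ Esperanza ∩ Bashir ∩ Kavya ∩ Mei: 16:30-17:20.
That's a single block of 50 minutes.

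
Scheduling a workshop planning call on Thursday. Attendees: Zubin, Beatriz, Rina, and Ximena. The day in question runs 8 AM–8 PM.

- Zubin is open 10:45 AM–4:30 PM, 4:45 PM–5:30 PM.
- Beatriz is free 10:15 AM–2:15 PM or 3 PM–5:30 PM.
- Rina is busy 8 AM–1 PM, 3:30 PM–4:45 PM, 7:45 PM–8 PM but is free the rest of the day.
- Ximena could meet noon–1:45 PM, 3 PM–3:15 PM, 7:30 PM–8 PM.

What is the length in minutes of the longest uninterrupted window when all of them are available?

Zubin free: 10:45-16:30, 16:45-17:30.
Beatriz free: 10:15-14:15, 15:00-17:30.
Rina free: 13:00-15:30, 16:45-19:45 (invert busy blocks within the working day).
Ximena free: 12:00-13:45, 15:00-15:15, 19:30-20:00.
Zubin ∩ Beatriz: 10:45-14:15, 15:00-16:30, 16:45-17:30.
Zubin ∩ Beatriz ∩ Rina: 13:00-14:15, 15:00-15:30, 16:45-17:30.
Zubin ∩ Beatriz ∩ Rina ∩ Ximena: 13:00-13:45, 15:00-15:15.
The longest is 13:00-13:45 at 45 minutes.

45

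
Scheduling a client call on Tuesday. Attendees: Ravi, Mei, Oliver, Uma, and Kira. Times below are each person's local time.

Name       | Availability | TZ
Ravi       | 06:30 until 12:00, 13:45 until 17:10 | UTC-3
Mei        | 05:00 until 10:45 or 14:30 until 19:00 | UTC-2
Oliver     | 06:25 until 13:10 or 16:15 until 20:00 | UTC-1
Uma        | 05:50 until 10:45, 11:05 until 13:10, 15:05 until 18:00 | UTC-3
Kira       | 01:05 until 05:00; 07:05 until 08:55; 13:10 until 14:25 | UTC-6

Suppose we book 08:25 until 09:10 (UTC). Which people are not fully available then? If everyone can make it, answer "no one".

Ravi in UTC: 09:30-15:00, 16:45-20:10 (add 3h to convert from UTC-3).
Mei in UTC: 07:00-12:45, 16:30-21:00 (add 2h to convert from UTC-2).
Oliver in UTC: 07:25-14:10, 17:15-21:00 (add 1h to convert from UTC-1).
Uma in UTC: 08:50-13:45, 14:05-16:10, 18:05-21:00 (add 3h to convert from UTC-3).
Kira in UTC: 07:05-11:00, 13:05-14:55, 19:10-20:25 (add 6h to convert from UTC-6).
Ravi: not fully free for 08:25-09:10. Mei: free for 08:25-09:10. Oliver: free for 08:25-09:10. Uma: not fully free for 08:25-09:10. Kira: free for 08:25-09:10.

Ravi, Uma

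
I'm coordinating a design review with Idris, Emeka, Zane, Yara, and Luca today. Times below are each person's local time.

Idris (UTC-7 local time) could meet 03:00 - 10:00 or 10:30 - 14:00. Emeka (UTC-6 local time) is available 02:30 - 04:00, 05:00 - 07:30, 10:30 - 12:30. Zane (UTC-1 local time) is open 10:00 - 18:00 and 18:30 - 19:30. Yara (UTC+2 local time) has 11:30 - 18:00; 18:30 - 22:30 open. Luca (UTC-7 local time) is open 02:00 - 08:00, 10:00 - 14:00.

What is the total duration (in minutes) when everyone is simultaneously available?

Idris in UTC: 10:00-17:00, 17:30-21:00 (add 7h to convert from UTC-7).
Emeka in UTC: 08:30-10:00, 11:00-13:30, 16:30-18:30 (add 6h to convert from UTC-6).
Zane in UTC: 11:00-19:00, 19:30-20:30 (add 1h to convert from UTC-1).
Yara in UTC: 09:30-16:00, 16:30-20:30 (subtract 2h to convert from UTC+2).
Luca in UTC: 09:00-15:00, 17:00-21:00 (add 7h to convert from UTC-7).
Idris ∩ Emeka: 11:00-13:30, 16:30-17:00, 17:30-18:30.
Idris ∩ Emeka ∩ Zane: 11:00-13:30, 16:30-17:00, 17:30-18:30.
Idris ∩ Emeka ∩ Zane ∩ Yara: 11:00-13:30, 16:30-17:00, 17:30-18:30.
Idris ∩ Emeka ∩ Zane ∩ Yara ∩ Luca: 11:00-13:30, 17:30-18:30.
Those are the intersection windows.
Summing the common windows: 150 + 60 = 210 minutes.

210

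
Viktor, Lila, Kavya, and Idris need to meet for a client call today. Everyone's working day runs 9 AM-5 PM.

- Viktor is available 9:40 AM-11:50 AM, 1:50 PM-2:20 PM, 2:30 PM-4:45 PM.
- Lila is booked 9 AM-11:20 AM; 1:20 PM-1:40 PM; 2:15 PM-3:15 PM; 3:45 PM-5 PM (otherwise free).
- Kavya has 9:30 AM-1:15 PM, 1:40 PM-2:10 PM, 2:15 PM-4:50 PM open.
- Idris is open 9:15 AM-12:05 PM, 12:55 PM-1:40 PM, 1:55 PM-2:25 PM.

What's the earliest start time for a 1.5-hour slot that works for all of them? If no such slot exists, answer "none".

none

Viktor free: 09:40-11:50, 13:50-14:20, 14:30-16:45.
Lila free: 11:20-13:20, 13:40-14:15, 15:15-15:45 (invert busy blocks within the working day).
Kavya free: 09:30-13:15, 13:40-14:10, 14:15-16:50.
Idris free: 09:15-12:05, 12:55-13:40, 13:55-14:25.
Viktor ∩ Lila: 11:20-11:50, 13:50-14:15, 15:15-15:45.
Viktor ∩ Lila ∩ Kavya: 11:20-11:50, 13:50-14:10, 15:15-15:45.
Viktor ∩ Lila ∩ Kavya ∩ Idris: 11:20-11:50, 13:55-14:10.
No common window is at least 90 minutes long.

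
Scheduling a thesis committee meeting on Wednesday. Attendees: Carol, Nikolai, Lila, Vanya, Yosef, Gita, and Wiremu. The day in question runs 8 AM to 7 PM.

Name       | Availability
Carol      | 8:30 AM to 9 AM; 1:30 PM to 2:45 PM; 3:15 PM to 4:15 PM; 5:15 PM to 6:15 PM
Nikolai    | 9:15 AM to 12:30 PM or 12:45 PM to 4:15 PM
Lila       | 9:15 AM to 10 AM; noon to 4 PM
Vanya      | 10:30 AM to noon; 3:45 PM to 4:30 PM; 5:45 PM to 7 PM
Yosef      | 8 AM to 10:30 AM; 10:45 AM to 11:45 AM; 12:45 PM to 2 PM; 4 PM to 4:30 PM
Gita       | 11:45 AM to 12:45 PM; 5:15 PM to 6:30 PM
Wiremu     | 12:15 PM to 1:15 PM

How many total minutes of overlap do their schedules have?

0

Carol ∩ Nikolai: 13:30-14:45, 15:15-16:15.
Carol ∩ Nikolai ∩ Lila: 13:30-14:45, 15:15-16:00.
Carol ∩ Nikolai ∩ Lila ∩ Vanya: 15:45-16:00.
Carol ∩ Nikolai ∩ Lila ∩ Vanya ∩ Yosef: ∅.
Carol ∩ Nikolai ∩ Lila ∩ Vanya ∩ Yosef ∩ Gita: ∅.
Carol ∩ Nikolai ∩ Lila ∩ Vanya ∩ Yosef ∩ Gita ∩ Wiremu: ∅.
There is no time when everyone is free.
There is no common window, so the total is 0 minutes.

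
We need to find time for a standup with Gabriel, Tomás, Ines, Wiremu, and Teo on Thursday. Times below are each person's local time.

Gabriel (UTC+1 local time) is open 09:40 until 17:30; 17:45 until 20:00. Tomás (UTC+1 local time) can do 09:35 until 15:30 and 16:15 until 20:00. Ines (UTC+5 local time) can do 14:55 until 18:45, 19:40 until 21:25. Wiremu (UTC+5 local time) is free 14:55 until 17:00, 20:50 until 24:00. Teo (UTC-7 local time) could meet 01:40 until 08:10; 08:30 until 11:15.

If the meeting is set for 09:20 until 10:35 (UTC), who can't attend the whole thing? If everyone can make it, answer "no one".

Ines, Wiremu

Gabriel in UTC: 08:40-16:30, 16:45-19:00 (subtract 1h to convert from UTC+1).
Tomás in UTC: 08:35-14:30, 15:15-19:00 (subtract 1h to convert from UTC+1).
Ines in UTC: 09:55-13:45, 14:40-16:25 (subtract 5h to convert from UTC+5).
Wiremu in UTC: 09:55-12:00, 15:50-19:00 (subtract 5h to convert from UTC+5).
Teo in UTC: 08:40-15:10, 15:30-18:15 (add 7h to convert from UTC-7).
Gabriel: free for 09:20-10:35. Tomás: free for 09:20-10:35. Ines: not fully free for 09:20-10:35. Wiremu: not fully free for 09:20-10:35. Teo: free for 09:20-10:35.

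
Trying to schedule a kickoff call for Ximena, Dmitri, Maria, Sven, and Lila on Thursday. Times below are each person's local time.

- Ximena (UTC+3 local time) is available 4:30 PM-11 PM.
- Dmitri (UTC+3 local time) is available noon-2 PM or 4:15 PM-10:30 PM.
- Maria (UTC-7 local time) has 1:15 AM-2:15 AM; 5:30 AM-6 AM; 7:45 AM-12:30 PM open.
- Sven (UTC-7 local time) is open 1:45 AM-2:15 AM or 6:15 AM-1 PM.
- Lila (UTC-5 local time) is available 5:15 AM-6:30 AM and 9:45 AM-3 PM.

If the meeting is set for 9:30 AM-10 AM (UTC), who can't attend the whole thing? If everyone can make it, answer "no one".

Lila, Maria, Sven, Ximena

Ximena in UTC: 13:30-20:00 (subtract 3h to convert from UTC+3).
Dmitri in UTC: 09:00-11:00, 13:15-19:30 (subtract 3h to convert from UTC+3).
Maria in UTC: 08:15-09:15, 12:30-13:00, 14:45-19:30 (add 7h to convert from UTC-7).
Sven in UTC: 08:45-09:15, 13:15-20:00 (add 7h to convert from UTC-7).
Lila in UTC: 10:15-11:30, 14:45-20:00 (add 5h to convert from UTC-5).
Ximena: not fully free for 09:30-10:00. Dmitri: free for 09:30-10:00. Maria: not fully free for 09:30-10:00. Sven: not fully free for 09:30-10:00. Lila: not fully free for 09:30-10:00.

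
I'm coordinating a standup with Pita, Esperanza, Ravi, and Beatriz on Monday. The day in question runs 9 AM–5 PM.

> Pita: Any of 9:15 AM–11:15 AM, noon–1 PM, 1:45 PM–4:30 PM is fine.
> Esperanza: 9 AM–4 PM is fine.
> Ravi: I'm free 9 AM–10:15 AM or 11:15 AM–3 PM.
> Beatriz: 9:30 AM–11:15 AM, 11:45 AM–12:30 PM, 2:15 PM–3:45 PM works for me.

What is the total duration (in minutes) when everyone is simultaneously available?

120

Pita ∩ Esperanza: 09:15-11:15, 12:00-13:00, 13:45-16:00.
Pita ∩ Esperanza ∩ Ravi: 09:15-10:15, 12:00-13:00, 13:45-15:00.
Pita ∩ Esperanza ∩ Ravi ∩ Beatriz: 09:30-10:15, 12:00-12:30, 14:15-15:00.
Those are the intersection windows.
Summing the common windows: 45 + 30 + 45 = 120 minutes.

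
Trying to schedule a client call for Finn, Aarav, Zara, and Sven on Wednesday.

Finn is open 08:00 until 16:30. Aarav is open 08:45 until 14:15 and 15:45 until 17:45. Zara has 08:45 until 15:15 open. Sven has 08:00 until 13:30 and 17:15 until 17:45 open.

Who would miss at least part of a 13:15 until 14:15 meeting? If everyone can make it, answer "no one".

Sven

Finn: free for 13:15-14:15. Aarav: free for 13:15-14:15. Zara: free for 13:15-14:15. Sven: not fully free for 13:15-14:15.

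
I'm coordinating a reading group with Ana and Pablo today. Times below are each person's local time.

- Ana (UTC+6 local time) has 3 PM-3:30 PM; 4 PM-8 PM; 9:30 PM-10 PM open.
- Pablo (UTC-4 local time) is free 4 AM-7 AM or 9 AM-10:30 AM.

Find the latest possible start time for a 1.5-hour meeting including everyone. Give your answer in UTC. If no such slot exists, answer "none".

Ana in UTC: 09:00-09:30, 10:00-14:00, 15:30-16:00 (subtract 6h to convert from UTC+6).
Pablo in UTC: 08:00-11:00, 13:00-14:30 (add 4h to convert from UTC-4).
Ana ∩ Pablo: 09:00-09:30, 10:00-11:00, 13:00-14:00.
No common window is at least 90 minutes long.

none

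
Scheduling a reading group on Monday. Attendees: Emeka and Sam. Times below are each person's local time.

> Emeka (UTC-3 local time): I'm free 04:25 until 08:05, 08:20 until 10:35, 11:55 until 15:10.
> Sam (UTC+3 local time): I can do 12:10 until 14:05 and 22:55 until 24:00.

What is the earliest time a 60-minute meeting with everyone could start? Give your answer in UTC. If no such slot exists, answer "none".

09:10

Emeka in UTC: 07:25-11:05, 11:20-13:35, 14:55-18:10 (add 3h to convert from UTC-3).
Sam in UTC: 09:10-11:05, 19:55-21:00 (subtract 3h to convert from UTC+3).
Emeka ∩ Sam: 09:10-11:05.
The first common window of at least 60 minutes is 09:10-11:05, so the earliest start is 09:10.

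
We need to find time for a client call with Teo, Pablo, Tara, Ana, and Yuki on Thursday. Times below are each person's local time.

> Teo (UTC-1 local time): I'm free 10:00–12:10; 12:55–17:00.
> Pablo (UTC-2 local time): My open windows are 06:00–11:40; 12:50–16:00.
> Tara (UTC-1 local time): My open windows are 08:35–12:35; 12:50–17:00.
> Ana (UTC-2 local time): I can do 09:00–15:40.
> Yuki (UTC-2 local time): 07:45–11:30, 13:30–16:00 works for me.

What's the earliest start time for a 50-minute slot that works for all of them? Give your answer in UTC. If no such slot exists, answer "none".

11:00

Teo in UTC: 11:00-13:10, 13:55-18:00 (add 1h to convert from UTC-1).
Pablo in UTC: 08:00-13:40, 14:50-18:00 (add 2h to convert from UTC-2).
Tara in UTC: 09:35-13:35, 13:50-18:00 (add 1h to convert from UTC-1).
Ana in UTC: 11:00-17:40 (add 2h to convert from UTC-2).
Yuki in UTC: 09:45-13:30, 15:30-18:00 (add 2h to convert from UTC-2).
Teo ∩ Pablo: 11:00-13:10, 14:50-18:00.
Teo ∩ Pablo ∩ Tara: 11:00-13:10, 14:50-18:00.
Teo ∩ Pablo ∩ Tara ∩ Ana: 11:00-13:10, 14:50-17:40.
Teo ∩ Pablo ∩ Tara ∩ Ana ∩ Yuki: 11:00-13:10, 15:30-17:40.
So the common availability across everyone is 11:00-13:10, 15:30-17:40.
The first common window of at least 50 minutes is 11:00-13:10, so the earliest start is 11:00.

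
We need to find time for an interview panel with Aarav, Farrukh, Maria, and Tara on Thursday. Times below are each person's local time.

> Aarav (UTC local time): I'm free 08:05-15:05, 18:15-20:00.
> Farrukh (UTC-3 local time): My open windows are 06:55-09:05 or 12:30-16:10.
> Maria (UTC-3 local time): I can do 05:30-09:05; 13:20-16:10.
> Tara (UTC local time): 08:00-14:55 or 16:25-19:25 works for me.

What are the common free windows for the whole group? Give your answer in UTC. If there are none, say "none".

09:55-12:05, 18:15-19:10

Aarav in UTC: 08:05-15:05, 18:15-20:00.
Farrukh in UTC: 09:55-12:05, 15:30-19:10 (add 3h to convert from UTC-3).
Maria in UTC: 08:30-12:05, 16:20-19:10 (add 3h to convert from UTC-3).
Tara in UTC: 08:00-14:55, 16:25-19:25.
Aarav ∩ Farrukh: 09:55-12:05, 18:15-19:10.
Aarav ∩ Farrukh ∩ Maria: 09:55-12:05, 18:15-19:10.
Aarav ∩ Farrukh ∩ Maria ∩ Tara: 09:55-12:05, 18:15-19:10.
So the common availability across everyone is 09:55-12:05, 18:15-19:10.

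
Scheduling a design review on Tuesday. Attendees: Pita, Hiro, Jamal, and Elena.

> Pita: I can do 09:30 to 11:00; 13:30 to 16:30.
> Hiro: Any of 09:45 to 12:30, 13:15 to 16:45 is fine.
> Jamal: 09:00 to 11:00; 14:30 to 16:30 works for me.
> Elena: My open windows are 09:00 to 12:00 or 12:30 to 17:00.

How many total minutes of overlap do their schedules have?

Pita ∩ Hiro: 09:45-11:00, 13:30-16:30.
Pita ∩ Hiro ∩ Jamal: 09:45-11:00, 14:30-16:30.
Pita ∩ Hiro ∩ Jamal ∩ Elena: 09:45-11:00, 14:30-16:30.
Summing the common windows: 75 + 120 = 195 minutes.

195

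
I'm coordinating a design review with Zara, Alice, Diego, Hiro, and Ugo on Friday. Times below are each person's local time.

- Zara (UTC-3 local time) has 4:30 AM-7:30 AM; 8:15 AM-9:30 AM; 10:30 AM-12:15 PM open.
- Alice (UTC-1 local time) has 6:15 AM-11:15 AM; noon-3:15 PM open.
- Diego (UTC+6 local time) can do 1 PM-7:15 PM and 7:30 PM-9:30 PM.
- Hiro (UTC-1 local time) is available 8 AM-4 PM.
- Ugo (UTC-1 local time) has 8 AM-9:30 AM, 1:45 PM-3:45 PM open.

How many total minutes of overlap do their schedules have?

120

Zara in UTC: 07:30-10:30, 11:15-12:30, 13:30-15:15 (add 3h to convert from UTC-3).
Alice in UTC: 07:15-12:15, 13:00-16:15 (add 1h to convert from UTC-1).
Diego in UTC: 07:00-13:15, 13:30-15:30 (subtract 6h to convert from UTC+6).
Hiro in UTC: 09:00-17:00 (add 1h to convert from UTC-1).
Ugo in UTC: 09:00-10:30, 14:45-16:45 (add 1h to convert from UTC-1).
Zara ∩ Alice: 07:30-10:30, 11:15-12:15, 13:30-15:15.
Zara ∩ Alice ∩ Diego: 07:30-10:30, 11:15-12:15, 13:30-15:15.
Zara ∩ Alice ∩ Diego ∩ Hiro: 09:00-10:30, 11:15-12:15, 13:30-15:15.
Zara ∩ Alice ∩ Diego ∩ Hiro ∩ Ugo: 09:00-10:30, 14:45-15:15.
Summing the common windows: 90 + 30 = 120 minutes.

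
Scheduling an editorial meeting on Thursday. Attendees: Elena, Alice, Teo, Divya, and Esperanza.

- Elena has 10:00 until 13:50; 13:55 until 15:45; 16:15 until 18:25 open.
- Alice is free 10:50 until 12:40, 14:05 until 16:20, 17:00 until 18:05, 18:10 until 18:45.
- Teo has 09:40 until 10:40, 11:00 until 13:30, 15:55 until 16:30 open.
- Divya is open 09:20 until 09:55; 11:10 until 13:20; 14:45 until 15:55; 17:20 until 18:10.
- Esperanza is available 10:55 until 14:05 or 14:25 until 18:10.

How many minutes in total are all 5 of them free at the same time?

90

Elena ∩ Alice: 10:50-12:40, 14:05-15:45, 16:15-16:20, 17:00-18:05, 18:10-18:25.
Elena ∩ Alice ∩ Teo: 11:00-12:40, 16:15-16:20.
Elena ∩ Alice ∩ Teo ∩ Divya: 11:10-12:40.
Elena ∩ Alice ∩ Teo ∩ Divya ∩ Esperanza: 11:10-12:40.
That's a single block of 90 minutes.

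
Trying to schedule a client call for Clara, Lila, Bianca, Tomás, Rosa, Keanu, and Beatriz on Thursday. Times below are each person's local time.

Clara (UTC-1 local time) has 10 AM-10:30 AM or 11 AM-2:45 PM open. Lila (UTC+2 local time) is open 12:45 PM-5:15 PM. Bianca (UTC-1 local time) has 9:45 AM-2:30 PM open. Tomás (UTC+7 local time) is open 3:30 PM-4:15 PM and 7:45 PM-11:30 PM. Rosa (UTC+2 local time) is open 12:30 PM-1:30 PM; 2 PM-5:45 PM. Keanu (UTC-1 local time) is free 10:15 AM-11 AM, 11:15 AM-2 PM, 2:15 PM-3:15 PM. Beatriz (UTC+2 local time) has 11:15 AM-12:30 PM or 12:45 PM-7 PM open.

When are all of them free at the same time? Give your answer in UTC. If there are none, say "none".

Clara in UTC: 11:00-11:30, 12:00-15:45 (add 1h to convert from UTC-1).
Lila in UTC: 10:45-15:15 (subtract 2h to convert from UTC+2).
Bianca in UTC: 10:45-15:30 (add 1h to convert from UTC-1).
Tomás in UTC: 08:30-09:15, 12:45-16:30 (subtract 7h to convert from UTC+7).
Rosa in UTC: 10:30-11:30, 12:00-15:45 (subtract 2h to convert from UTC+2).
Keanu in UTC: 11:15-12:00, 12:15-15:00, 15:15-16:15 (add 1h to convert from UTC-1).
Beatriz in UTC: 09:15-10:30, 10:45-17:00 (subtract 2h to convert from UTC+2).
Clara ∩ Lila: 11:00-11:30, 12:00-15:15.
Clara ∩ Lila ∩ Bianca: 11:00-11:30, 12:00-15:15.
Clara ∩ Lila ∩ Bianca ∩ Tomás: 12:45-15:15.
Clara ∩ Lila ∩ Bianca ∩ Tomás ∩ Rosa: 12:45-15:15.
Clara ∩ Lila ∩ Bianca ∩ Tomás ∩ Rosa ∩ Keanu: 12:45-15:00.
Clara ∩ Lila ∩ Bianca ∩ Tomás ∩ Rosa ∩ Keanu ∩ Beatriz: 12:45-15:00.

12:45-15:00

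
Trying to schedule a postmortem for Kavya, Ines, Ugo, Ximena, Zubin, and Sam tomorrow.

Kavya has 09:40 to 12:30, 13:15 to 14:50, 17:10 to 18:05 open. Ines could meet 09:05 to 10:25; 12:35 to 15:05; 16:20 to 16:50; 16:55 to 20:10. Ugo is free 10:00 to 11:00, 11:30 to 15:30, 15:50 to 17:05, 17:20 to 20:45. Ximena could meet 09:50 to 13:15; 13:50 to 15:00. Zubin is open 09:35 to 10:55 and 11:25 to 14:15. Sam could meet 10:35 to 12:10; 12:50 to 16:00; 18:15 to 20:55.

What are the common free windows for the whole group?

Kavya ∩ Ines: 09:40-10:25, 13:15-14:50, 17:10-18:05.
Kavya ∩ Ines ∩ Ugo: 10:00-10:25, 13:15-14:50, 17:20-18:05.
Kavya ∩ Ines ∩ Ugo ∩ Ximena: 10:00-10:25, 13:50-14:50.
Kavya ∩ Ines ∩ Ugo ∩ Ximena ∩ Zubin: 10:00-10:25, 13:50-14:15.
Kavya ∩ Ines ∩ Ugo ∩ Ximena ∩ Zubin ∩ Sam: 13:50-14:15.
So the common availability across everyone is 13:50-14:15.

13:50-14:15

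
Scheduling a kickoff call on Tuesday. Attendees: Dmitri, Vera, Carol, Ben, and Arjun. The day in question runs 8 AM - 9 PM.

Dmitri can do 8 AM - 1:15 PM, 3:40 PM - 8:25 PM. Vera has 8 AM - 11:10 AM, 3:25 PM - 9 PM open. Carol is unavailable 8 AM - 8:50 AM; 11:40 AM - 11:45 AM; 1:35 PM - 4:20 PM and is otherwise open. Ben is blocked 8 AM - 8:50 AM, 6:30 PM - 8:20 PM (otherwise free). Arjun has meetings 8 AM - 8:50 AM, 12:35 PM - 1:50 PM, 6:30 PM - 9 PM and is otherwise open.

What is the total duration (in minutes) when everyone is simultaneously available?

270

Dmitri free: 08:00-13:15, 15:40-20:25.
Vera free: 08:00-11:10, 15:25-21:00.
Carol free: 08:50-11:40, 11:45-13:35, 16:20-21:00 (invert busy blocks within the working day).
Ben free: 08:50-18:30, 20:20-21:00 (invert busy blocks within the working day).
Arjun free: 08:50-12:35, 13:50-18:30 (invert busy blocks within the working day).
Dmitri ∩ Vera: 08:00-11:10, 15:40-20:25.
Dmitri ∩ Vera ∩ Carol: 08:50-11:10, 16:20-20:25.
Dmitri ∩ Vera ∩ Carol ∩ Ben: 08:50-11:10, 16:20-18:30, 20:20-20:25.
Dmitri ∩ Vera ∩ Carol ∩ Ben ∩ Arjun: 08:50-11:10, 16:20-18:30.
Summing the common windows: 140 + 130 = 270 minutes.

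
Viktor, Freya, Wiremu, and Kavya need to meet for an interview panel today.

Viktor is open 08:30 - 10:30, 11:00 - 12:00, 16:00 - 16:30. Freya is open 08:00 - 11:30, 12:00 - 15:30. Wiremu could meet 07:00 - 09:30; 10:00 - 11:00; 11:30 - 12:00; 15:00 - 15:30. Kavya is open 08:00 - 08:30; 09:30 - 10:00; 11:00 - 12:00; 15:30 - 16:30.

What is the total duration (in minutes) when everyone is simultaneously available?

0

Viktor ∩ Freya: 08:30-10:30, 11:00-11:30.
Viktor ∩ Freya ∩ Wiremu: 08:30-09:30, 10:00-10:30.
Viktor ∩ Freya ∩ Wiremu ∩ Kavya: ∅.
There is no time when everyone is free.
There is no common window, so the total is 0 minutes.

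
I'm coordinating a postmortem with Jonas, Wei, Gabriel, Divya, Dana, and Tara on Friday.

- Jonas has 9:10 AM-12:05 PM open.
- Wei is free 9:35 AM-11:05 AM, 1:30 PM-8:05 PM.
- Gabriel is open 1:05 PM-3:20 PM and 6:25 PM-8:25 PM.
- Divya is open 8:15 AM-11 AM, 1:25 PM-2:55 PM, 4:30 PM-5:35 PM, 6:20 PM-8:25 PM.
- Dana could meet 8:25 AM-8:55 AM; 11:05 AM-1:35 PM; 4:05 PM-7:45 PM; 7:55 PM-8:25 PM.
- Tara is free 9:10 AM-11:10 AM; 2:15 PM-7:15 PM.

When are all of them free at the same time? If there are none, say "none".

Jonas ∩ Wei: 09:35-11:05.
Jonas ∩ Wei ∩ Gabriel: ∅.
Jonas ∩ Wei ∩ Gabriel ∩ Divya: ∅.
Jonas ∩ Wei ∩ Gabriel ∩ Divya ∩ Dana: ∅.
Jonas ∩ Wei ∩ Gabriel ∩ Divya ∩ Dana ∩ Tara: ∅.
There is no time when everyone is free.

none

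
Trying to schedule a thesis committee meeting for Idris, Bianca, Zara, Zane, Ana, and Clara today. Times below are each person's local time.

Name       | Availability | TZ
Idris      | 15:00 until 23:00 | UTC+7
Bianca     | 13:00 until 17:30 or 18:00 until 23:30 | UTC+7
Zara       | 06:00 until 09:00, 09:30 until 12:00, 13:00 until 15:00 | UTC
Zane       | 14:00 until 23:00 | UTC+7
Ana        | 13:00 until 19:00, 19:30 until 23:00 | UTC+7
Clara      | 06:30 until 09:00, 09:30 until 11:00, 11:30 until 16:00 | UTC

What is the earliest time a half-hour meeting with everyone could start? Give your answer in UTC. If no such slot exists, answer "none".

Idris in UTC: 08:00-16:00 (subtract 7h to convert from UTC+7).
Bianca in UTC: 06:00-10:30, 11:00-16:30 (subtract 7h to convert from UTC+7).
Zara in UTC: 06:00-09:00, 09:30-12:00, 13:00-15:00.
Zane in UTC: 07:00-16:00 (subtract 7h to convert from UTC+7).
Ana in UTC: 06:00-12:00, 12:30-16:00 (subtract 7h to convert from UTC+7).
Clara in UTC: 06:30-09:00, 09:30-11:00, 11:30-16:00.
Idris ∩ Bianca: 08:00-10:30, 11:00-16:00.
Idris ∩ Bianca ∩ Zara: 08:00-09:00, 09:30-10:30, 11:00-12:00, 13:00-15:00.
Idris ∩ Bianca ∩ Zara ∩ Zane: 08:00-09:00, 09:30-10:30, 11:00-12:00, 13:00-15:00.
Idris ∩ Bianca ∩ Zara ∩ Zane ∩ Ana: 08:00-09:00, 09:30-10:30, 11:00-12:00, 13:00-15:00.
Idris ∩ Bianca ∩ Zara ∩ Zane ∩ Ana ∩ Clara: 08:00-09:00, 09:30-10:30, 11:30-12:00, 13:00-15:00.
The first common window of at least 30 minutes is 08:00-09:00, so the earliest start is 08:00.

08:00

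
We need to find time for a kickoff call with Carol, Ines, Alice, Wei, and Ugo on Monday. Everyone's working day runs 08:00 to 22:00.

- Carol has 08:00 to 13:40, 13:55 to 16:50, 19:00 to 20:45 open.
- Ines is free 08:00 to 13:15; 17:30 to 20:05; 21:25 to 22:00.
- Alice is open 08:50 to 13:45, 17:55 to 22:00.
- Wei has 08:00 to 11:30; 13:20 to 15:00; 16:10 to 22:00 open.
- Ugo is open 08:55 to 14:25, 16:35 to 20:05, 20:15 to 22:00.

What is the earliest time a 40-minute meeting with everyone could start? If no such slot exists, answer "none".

08:55

Carol ∩ Ines: 08:00-13:15, 19:00-20:05.
Carol ∩ Ines ∩ Alice: 08:50-13:15, 19:00-20:05.
Carol ∩ Ines ∩ Alice ∩ Wei: 08:50-11:30, 19:00-20:05.
Carol ∩ Ines ∩ Alice ∩ Wei ∩ Ugo: 08:55-11:30, 19:00-20:05.
The first common window of at least 40 minutes is 08:55-11:30, so the earliest start is 08:55.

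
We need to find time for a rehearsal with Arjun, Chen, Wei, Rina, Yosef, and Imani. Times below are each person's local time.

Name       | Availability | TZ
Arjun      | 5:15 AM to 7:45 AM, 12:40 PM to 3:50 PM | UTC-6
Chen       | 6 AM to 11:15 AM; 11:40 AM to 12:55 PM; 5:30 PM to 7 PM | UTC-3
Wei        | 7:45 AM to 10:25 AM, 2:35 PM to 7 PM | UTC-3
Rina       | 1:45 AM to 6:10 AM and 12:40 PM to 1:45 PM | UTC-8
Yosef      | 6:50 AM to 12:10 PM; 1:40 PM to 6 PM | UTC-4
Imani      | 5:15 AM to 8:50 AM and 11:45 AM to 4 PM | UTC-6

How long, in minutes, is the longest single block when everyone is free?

130

Arjun in UTC: 11:15-13:45, 18:40-21:50 (add 6h to convert from UTC-6).
Chen in UTC: 09:00-14:15, 14:40-15:55, 20:30-22:00 (add 3h to convert from UTC-3).
Wei in UTC: 10:45-13:25, 17:35-22:00 (add 3h to convert from UTC-3).
Rina in UTC: 09:45-14:10, 20:40-21:45 (add 8h to convert from UTC-8).
Yosef in UTC: 10:50-16:10, 17:40-22:00 (add 4h to convert from UTC-4).
Imani in UTC: 11:15-14:50, 17:45-22:00 (add 6h to convert from UTC-6).
Arjun ∩ Chen: 11:15-13:45, 20:30-21:50.
Arjun ∩ Chen ∩ Wei: 11:15-13:25, 20:30-21:50.
Arjun ∩ Chen ∩ Wei ∩ Rina: 11:15-13:25, 20:40-21:45.
Arjun ∩ Chen ∩ Wei ∩ Rina ∩ Yosef: 11:15-13:25, 20:40-21:45.
Arjun ∩ Chen ∩ Wei ∩ Rina ∩ Yosef ∩ Imani: 11:15-13:25, 20:40-21:45.
The longest is 11:15-13:25 at 130 minutes.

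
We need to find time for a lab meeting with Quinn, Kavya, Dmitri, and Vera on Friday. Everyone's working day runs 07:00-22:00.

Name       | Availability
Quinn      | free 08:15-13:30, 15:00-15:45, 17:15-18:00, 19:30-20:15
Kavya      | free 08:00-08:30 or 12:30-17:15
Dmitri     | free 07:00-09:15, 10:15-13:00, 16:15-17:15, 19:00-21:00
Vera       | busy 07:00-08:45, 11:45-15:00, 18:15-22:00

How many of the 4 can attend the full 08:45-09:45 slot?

2

Quinn free: 08:15-13:30, 15:00-15:45, 17:15-18:00, 19:30-20:15.
Kavya free: 08:00-08:30, 12:30-17:15.
Dmitri free: 07:00-09:15, 10:15-13:00, 16:15-17:15, 19:00-21:00.
Vera free: 08:45-11:45, 15:00-18:15 (invert busy blocks within the working day).
Quinn and Vera can make the full 08:45-09:45 slot — that's 2.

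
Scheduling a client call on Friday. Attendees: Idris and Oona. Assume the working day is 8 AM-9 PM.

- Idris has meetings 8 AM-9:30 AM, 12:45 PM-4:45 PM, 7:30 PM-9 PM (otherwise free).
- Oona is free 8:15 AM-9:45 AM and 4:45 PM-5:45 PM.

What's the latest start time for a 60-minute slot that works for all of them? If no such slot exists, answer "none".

Idris free: 09:30-12:45, 16:45-19:30 (invert busy blocks within the working day).
Oona free: 08:15-09:45, 16:45-17:45.
Idris ∩ Oona: 09:30-09:45, 16:45-17:45.
Those are the intersection windows.
The last common window of at least 60 minutes is 16:45-17:45; a 60-minute meeting can start as late as 16:45 and still end by 17:45.

16:45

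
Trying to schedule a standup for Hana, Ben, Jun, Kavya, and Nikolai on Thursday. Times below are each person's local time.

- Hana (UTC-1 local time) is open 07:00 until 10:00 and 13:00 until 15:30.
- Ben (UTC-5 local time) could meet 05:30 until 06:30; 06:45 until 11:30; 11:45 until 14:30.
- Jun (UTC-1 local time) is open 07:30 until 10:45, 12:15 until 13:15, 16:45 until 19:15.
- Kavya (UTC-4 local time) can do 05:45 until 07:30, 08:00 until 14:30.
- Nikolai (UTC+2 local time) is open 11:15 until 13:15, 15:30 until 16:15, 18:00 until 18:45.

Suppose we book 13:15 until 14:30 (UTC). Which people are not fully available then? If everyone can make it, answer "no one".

Hana, Jun, Nikolai

Hana in UTC: 08:00-11:00, 14:00-16:30 (add 1h to convert from UTC-1).
Ben in UTC: 10:30-11:30, 11:45-16:30, 16:45-19:30 (add 5h to convert from UTC-5).
Jun in UTC: 08:30-11:45, 13:15-14:15, 17:45-20:15 (add 1h to convert from UTC-1).
Kavya in UTC: 09:45-11:30, 12:00-18:30 (add 4h to convert from UTC-4).
Nikolai in UTC: 09:15-11:15, 13:30-14:15, 16:00-16:45 (subtract 2h to convert from UTC+2).
Hana: not fully free for 13:15-14:30. Ben: free for 13:15-14:30. Jun: not fully free for 13:15-14:30. Kavya: free for 13:15-14:30. Nikolai: not fully free for 13:15-14:30.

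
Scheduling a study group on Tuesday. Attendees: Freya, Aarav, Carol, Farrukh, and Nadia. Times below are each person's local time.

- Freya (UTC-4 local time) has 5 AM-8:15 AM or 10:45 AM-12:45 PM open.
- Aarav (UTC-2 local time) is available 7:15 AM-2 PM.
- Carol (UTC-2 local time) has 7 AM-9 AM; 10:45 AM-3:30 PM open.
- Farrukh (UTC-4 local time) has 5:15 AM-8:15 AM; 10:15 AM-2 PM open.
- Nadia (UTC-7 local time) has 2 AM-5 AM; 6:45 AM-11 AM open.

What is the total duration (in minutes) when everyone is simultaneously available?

Freya in UTC: 09:00-12:15, 14:45-16:45 (add 4h to convert from UTC-4).
Aarav in UTC: 09:15-16:00 (add 2h to convert from UTC-2).
Carol in UTC: 09:00-11:00, 12:45-17:30 (add 2h to convert from UTC-2).
Farrukh in UTC: 09:15-12:15, 14:15-18:00 (add 4h to convert from UTC-4).
Nadia in UTC: 09:00-12:00, 13:45-18:00 (add 7h to convert from UTC-7).
Freya ∩ Aarav: 09:15-12:15, 14:45-16:00.
Freya ∩ Aarav ∩ Carol: 09:15-11:00, 14:45-16:00.
Freya ∩ Aarav ∩ Carol ∩ Farrukh: 09:15-11:00, 14:45-16:00.
Freya ∩ Aarav ∩ Carol ∩ Farrukh ∩ Nadia: 09:15-11:00, 14:45-16:00.
Summing the common windows: 105 + 75 = 180 minutes.

180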